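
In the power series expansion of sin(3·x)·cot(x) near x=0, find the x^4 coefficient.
Expand to order 4: sin(3·x)·cot(x) = 83·x^4/24 - 11·x^2/2 + 3 + O(x^5).
The coefficient of x^4 is 83/24.

Final answer: 83/24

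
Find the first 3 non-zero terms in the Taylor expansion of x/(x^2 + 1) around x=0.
x^5 - x^3 + x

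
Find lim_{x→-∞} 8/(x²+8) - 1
Evaluate the dominant behaviour as x → -∞; each term tends to a finite value or vanishes.
Limit = -1.

Final answer: -1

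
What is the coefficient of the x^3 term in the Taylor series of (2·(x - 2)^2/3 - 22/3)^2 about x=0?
Expand to order 3: (2·(x - 2)^2/3 - 22/3)^2 = -32·x^3/9 + 8·x^2/9 + 224·x/9 + 196/9 + O(x^4).
The coefficient of x^3 is -32/9.

Final answer: -32/9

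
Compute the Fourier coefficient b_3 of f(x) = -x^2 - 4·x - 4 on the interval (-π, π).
b_3 = (1/π) ∫_{-π}^{π} f(x)·sin(3x) dx.
Evaluate the integral (use parity and integration by parts as needed): b_3 = -8/3.

Final answer: -8/3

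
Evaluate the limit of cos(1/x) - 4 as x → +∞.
Evaluate the dominant behaviour as x → +∞; each term tends to a finite value or vanishes.
Limit = -3.

Final answer: -3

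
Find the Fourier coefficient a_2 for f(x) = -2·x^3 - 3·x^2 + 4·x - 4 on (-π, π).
a_2 = (1/π) ∫_{-π}^{π} f(x)·cos(2x) dx.
Evaluate the integral (use parity and integration by parts as needed): a_2 = -3.

Final answer: -3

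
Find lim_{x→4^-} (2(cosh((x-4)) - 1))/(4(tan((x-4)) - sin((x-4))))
Both numerator and denominator → 0 as x → 4^-; this is a 0/0 indeterminate form.
Expand each to leading order near x = 4: numerator ~ (x - 4)^2, denominator ~ 2·(x - 4)^3.
The limit of the ratio is -∞.

Final answer: -∞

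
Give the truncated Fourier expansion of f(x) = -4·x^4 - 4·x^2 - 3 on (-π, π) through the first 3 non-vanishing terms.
(-176 + 32·π^2)·cos(x) + (8 - 8·π^2)·cos(2·x) - 4·π^4/5 - 4·π^2/3 - 3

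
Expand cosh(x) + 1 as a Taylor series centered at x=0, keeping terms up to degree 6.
x^6/720 + x^4/24 + x^2/2 + 2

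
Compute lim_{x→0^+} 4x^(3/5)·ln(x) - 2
The product is a 0·∞ indeterminate form at x → 0⁺.
Rewrite the product as 4·ln(x) / x^(-3/5) and apply L'Hôpital, or use the standard hierarchy x^(-3/5) ≫ |ln x| as x → 0⁺.
The indeterminate product → 0, so the limit = -2.

Final answer: -2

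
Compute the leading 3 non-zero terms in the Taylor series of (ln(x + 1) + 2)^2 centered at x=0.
-x^2 + 4·x + 4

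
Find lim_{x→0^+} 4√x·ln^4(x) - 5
The product is a 0·∞ indeterminate form at x → 0⁺.
Rewrite the product as 4·ln^4(x) / x^(-1/2) and apply L'Hôpital, or use the standard hierarchy x^(-1/2) ≫ |ln x|^4 as x → 0⁺.
The indeterminate product → 0, so the limit = -5.

Final answer: -5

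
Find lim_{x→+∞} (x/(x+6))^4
As x → +∞: x/(x+6) = 1/(1 + 6/x) → 1, and the 4th power of a limit-1 base also → 1.
Limit = 1.

Final answer: 1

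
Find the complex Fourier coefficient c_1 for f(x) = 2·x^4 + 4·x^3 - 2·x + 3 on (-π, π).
Compute the real Fourier coefficients first: a_1 = 96 - 16·π^2, b_1 = -52 + 8·π^2.
Then c_1 = (a_1 − i·b_1)/2 = -8·π^2 + 48 - 4·i·π^2 + 26·i.

Final answer: -8·π^2 + 48 - 4·i·π^2 + 26·i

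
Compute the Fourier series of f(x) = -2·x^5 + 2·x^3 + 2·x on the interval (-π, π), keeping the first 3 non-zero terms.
(-500 - 4·π^4 + 84·π^2)·sin(x) + (-12·π^2 + 16 + 2·π^4)·sin(2·x) + (-4·π^4/3 - 124/81 + 116·π^2/27)·sin(3·x)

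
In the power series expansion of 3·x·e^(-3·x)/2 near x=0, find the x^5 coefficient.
Expand to order 5: 3·x·e^(-3·x)/2 = 81·x^5/16 - 27·x^4/4 + 27·x^3/4 - 9·x^2/2 + 3·x/2 + O(x^6).
The coefficient of x^5 is 81/16.

Final answer: 81/16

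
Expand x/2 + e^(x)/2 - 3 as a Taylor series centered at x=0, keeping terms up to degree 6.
x^6/1440 + x^5/240 + x^4/48 + x^3/12 + x^2/4 + x - 5/2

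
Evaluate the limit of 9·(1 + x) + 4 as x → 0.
Direct substitution at x = 0 gives 13.

Final answer: 13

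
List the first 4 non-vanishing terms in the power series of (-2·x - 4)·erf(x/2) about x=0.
x^4/(6·√(π)) + x^3/(3·√(π)) - 2·x^2/√(π) - 4·x/√(π)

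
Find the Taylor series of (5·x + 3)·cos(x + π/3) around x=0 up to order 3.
x^3·(-5/4 + √(3)/4) + x^2·(-5·√(3)/2 - 3/4) + x·(5/2 - 3·√(3)/2) + 3/2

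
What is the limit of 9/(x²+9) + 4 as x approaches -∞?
Evaluate the dominant behaviour as x → -∞; each term tends to a finite value or vanishes.
Limit = 4.

Final answer: 4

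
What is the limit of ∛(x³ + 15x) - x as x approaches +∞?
This is an ∞ − ∞ indeterminate form.
Multiply by (A² + AB + B²)/(A² + AB + B²) where A = ∛(x³+15x), B = x to use A³ − B³ = (A−B)(A²+AB+B²); the x³ terms cancel, leaving (15x)/(A²+AB+B²) with denominator ~ 3x², so the limit is 0.
Limit = 0.

Final answer: 0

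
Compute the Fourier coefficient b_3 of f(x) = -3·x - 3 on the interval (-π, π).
b_3 = (1/π) ∫_{-π}^{π} f(x)·sin(3x) dx.
Evaluate the integral (use parity and integration by parts as needed): b_3 = -2.

Final answer: -2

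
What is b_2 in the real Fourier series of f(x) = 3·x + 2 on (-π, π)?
b_2 = (1/π) ∫_{-π}^{π} f(x)·sin(2x) dx.
Evaluate the integral (use parity and integration by parts as needed): b_2 = -3.

Final answer: -3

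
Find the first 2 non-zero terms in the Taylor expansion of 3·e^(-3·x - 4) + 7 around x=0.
-9·x·e^(-4) + 3·e^(-4) + 7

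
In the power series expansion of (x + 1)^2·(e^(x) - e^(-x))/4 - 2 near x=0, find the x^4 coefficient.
Expand to order 4: (x + 1)^2·(e^(x) - e^(-x))/4 - 2 = x^4/6 + 7·x^3/12 + x^2 + x/2 - 2 + O(x^5).
The coefficient of x^4 is 1/6.

Final answer: 1/6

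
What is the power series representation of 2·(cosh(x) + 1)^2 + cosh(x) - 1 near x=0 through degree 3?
9·x^2/2 + 8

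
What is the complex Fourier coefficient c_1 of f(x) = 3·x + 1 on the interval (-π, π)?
Compute the real Fourier coefficients first: a_1 = 0, b_1 = 6.
Then c_1 = (a_1 − i·b_1)/2 = -3·i.

Final answer: -3·i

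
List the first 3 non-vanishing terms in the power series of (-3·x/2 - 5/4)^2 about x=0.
9·x^2/4 + 15·x/4 + 25/16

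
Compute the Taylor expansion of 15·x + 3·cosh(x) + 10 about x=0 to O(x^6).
x^4/8 + 3·x^2/2 + 15·x + 13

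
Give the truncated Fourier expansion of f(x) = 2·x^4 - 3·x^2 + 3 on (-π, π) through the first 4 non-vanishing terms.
(108 - 16·π^2)·cos(x) + (-9 + 4·π^2)·cos(2·x) + (68/27 - 16·π^2/9)·cos(3·x) - π^2 + 3 + 2·π^4/5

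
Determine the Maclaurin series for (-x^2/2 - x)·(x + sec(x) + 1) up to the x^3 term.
-x^3 - 2·x^2 - 2·x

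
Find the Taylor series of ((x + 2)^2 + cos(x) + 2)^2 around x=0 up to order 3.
4·x^3 + 23·x^2 + 56·x + 49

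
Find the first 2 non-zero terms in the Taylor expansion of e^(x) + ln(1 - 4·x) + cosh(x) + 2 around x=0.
4 - 3·x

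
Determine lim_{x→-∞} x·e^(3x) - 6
The product is a 0·∞ indeterminate form at x → -∞.
Rewrite the product as x / e^(-3x) (an ∞/∞ form) and apply L'Hôpital, or use the standard hierarchy e^(3|x|) ≫ |x| as x → -∞.
The indeterminate product → 0, so the limit = -6.

Final answer: -6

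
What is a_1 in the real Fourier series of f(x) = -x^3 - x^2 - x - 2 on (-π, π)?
a_1 = (1/π) ∫_{-π}^{π} f(x)·cos(1x) dx.
Evaluate the integral (use parity and integration by parts as needed): a_1 = 4.

Final answer: 4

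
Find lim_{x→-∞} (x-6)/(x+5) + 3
Evaluate the dominant behaviour as x → -∞; each term tends to a finite value or vanishes.
Limit = 4.

Final answer: 4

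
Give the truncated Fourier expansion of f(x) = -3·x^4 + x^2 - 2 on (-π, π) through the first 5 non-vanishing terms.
(-148 + 24·π^2)·cos(x) + (10 - 6·π^2)·cos(2·x) + (-20/9 + 8·π^2/3)·cos(3·x) + (13/16 - 3·π^2/2)·cos(4·x) - 3·π^4/5 - 2 + π^2/3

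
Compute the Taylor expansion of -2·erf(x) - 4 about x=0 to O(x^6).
-2·x^5/(5·√(π)) + 4·x^3/(3·√(π)) - 4·x/√(π) - 4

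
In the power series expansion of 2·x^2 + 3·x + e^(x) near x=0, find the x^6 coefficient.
Expand to order 6: 2·x^2 + 3·x + e^(x) = x^6/720 + x^5/120 + x^4/24 + x^3/6 + 5·x^2/2 + 4·x + 1 + O(x^7).
The coefficient of x^6 is 1/720.

Final answer: 1/720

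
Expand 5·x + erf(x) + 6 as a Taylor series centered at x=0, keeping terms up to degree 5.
x^5/(5·√(π)) - 2·x^3/(3·√(π)) + x·(2/√(π) + 5) + 6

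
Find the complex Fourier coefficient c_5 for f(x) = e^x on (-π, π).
Compute the real Fourier coefficients first: a_5 = (1 - e^(2·π))·e^(-π)/(26·π), b_5 = (-5 + 5·e^(2·π))·e^(-π)/(26·π).
Then c_5 = (a_5 − i·b_5)/2 = -e^(π)/(52·π) + e^(-π)/(52·π) - 5·i·e^(π)/(52·π) + 5·i·e^(-π)/(52·π).

Final answer: -e^(π)/(52·π) + e^(-π)/(52·π) - 5·i·e^(π)/(52·π) + 5·i·e^(-π)/(52·π)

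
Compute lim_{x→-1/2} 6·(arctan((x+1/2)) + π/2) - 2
Direct substitution at x = -1/2 gives -2 + 3·π.

Final answer: -2 + 3·π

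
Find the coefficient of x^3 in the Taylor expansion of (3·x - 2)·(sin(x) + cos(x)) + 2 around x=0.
Expand to order 3: (3·x - 2)·(sin(x) + cos(x)) + 2 = -7·x^3/6 + 4·x^2 + x + O(x^4).
The coefficient of x^3 is -7/6.

Final answer: -7/6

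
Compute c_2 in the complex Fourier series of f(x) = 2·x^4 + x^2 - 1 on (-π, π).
Compute the real Fourier coefficients first: a_2 = -5 + 4·π^2, b_2 = 0.
Then c_2 = (a_2 − i·b_2)/2 = -5/2 + 2·π^2.

Final answer: -5/2 + 2·π^2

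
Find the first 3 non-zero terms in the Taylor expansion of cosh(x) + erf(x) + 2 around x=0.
x^2/2 + 2·x/√(π) + 3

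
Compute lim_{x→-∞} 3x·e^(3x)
This is a 0·∞ indeterminate form at x → -∞.
Rewrite the product as 3x / e^(-3x) (an ∞/∞ form) and apply L'Hôpital, or use the standard hierarchy e^(3|x|) ≫ |x| as x → -∞.
The indeterminate product → 0, so the limit = 0.

Final answer: 0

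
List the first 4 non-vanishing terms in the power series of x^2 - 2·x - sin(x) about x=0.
-x^5/120 + x^3/6 + x^2 - 3·x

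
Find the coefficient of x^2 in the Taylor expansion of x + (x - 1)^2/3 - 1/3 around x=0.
Expand to order 2: x + (x - 1)^2/3 - 1/3 = x^2/3 + x/3 + O(x^3).
The coefficient of x^2 is 1/3.

Final answer: 1/3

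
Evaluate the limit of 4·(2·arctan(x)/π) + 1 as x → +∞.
Evaluate the dominant behaviour as x → +∞; each term tends to a finite value or vanishes.
Limit = 5.

Final answer: 5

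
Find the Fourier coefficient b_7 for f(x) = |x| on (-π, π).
b_7 = (1/π) ∫_{-π}^{π} f(x)·sin(7x) dx.
Evaluate the integral (use parity and integration by parts as needed): b_7 = 0.

Final answer: 0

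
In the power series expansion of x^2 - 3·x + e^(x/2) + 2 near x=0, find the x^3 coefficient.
Expand to order 3: x^2 - 3·x + e^(x/2) + 2 = x^3/48 + 9·x^2/8 - 5·x/2 + 3 + O(x^4).
The coefficient of x^3 is 1/48.

Final answer: 1/48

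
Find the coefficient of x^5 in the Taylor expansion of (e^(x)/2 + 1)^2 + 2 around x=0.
Expand to order 5: (e^(x)/2 + 1)^2 + 2 = 3·x^5/40 + 5·x^4/24 + x^3/2 + x^2 + 3·x/2 + 17/4 + O(x^6).
The coefficient of x^5 is 3/40.

Final answer: 3/40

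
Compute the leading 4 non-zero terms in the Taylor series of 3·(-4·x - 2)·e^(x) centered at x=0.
-7·x^3 - 15·x^2 - 18·x - 6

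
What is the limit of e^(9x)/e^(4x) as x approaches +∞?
This is an ∞/∞ indeterminate form as x → +∞.
Rewrite e^(9x)/e^(4x) = e^((9−4)x) = e^(5x); the exponent coefficient is 5 > 0 so e^(5x) → ∞.
Limit = ∞.

Final answer: ∞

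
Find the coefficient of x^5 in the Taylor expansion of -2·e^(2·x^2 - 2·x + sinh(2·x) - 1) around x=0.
Expand to order 5: -2·e^(2·x^2 - 2·x + sinh(2·x) - 1) = -88·x^5·e^(-1)/15 - 4·x^4·e^(-1) - 8·x^3·e^(-1)/3 - 4·x^2·e^(-1) - 2·e^(-1) + O(x^6).
The coefficient of x^5 is -88·e^(-1)/15.

Final answer: -88·e^(-1)/15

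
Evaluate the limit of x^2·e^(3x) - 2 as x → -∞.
The product is a 0·∞ indeterminate form at x → -∞.
Rewrite the product as x^2 / e^(-3x) (an ∞/∞ form) and apply L'Hôpital, or use the standard hierarchy e^(3|x|) ≫ |x^2| as x → -∞.
The indeterminate product → 0, so the limit = -2.

Final answer: -2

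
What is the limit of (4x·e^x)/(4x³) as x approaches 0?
Both numerator and denominator → 0 as x → 0; this is a 0/0 indeterminate form.
Expand each to leading order near x = 0: numerator ~ 4·x, denominator ~ 4·x^3.
The limit of the ratio is ∞.

Final answer: ∞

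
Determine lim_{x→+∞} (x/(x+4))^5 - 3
As x → +∞: x/(x+4) = 1/(1 + 4/x) → 1, and the 5th power of a limit-1 base also → 1; with the additive constant, 1 - 3 = -2.
Limit = -2.

Final answer: -2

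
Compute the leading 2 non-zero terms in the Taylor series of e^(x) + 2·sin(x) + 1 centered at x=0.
3·x + 2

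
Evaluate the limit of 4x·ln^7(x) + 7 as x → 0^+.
The product is a 0·∞ indeterminate form at x → 0⁺.
Rewrite the product as 4·ln^7(x) / x^(-1) and apply L'Hôpital, or use the standard hierarchy x^(-1) ≫ |ln x|^7 as x → 0⁺.
The indeterminate product → 0, so the limit = 7.

Final answer: 7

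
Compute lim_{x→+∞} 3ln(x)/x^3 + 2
The quotient is an ∞/∞ indeterminate form as x → +∞.
The polynomial denominator x^3 dominates the logarithmic numerator (any positive power of x ≫ ln(x) as x → ∞), so the quotient → 0.
Adding the constant: 0 + 2 = 2. Limit = 2.

Final answer: 2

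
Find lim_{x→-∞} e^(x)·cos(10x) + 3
Evaluate the dominant behaviour as x → -∞; each term tends to a finite value or vanishes.
Limit = 3.

Final answer: 3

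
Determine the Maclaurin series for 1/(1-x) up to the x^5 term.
x^5 + x^4 + x^3 + x^2 + x + 1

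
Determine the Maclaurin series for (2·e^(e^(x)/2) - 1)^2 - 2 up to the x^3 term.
x^3·(-1 + 2·e^(1/2))^2·(11·e^(1/2)/(12·(-1 + 2·e^(1/2))) + 3·e/(2·(-1 + 2·e^(1/2))^2)) + x^2·(-1 + 2·e^(1/2))^2·(e/(-1 + 2·e^(1/2))^2 + 3·e^(1/2)/(2·(-1 + 2·e^(1/2)))) + 2·x·(-1 + 2·e^(1/2))·e^(1/2) - 2 + (-1 + 2·e^(1/2))^2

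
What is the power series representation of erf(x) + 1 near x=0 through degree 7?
-x^7/(21·√(π)) + x^5/(5·√(π)) - 2·x^3/(3·√(π)) + 2·x/√(π) + 1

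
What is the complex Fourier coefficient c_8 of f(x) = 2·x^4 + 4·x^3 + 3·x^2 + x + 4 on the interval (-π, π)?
Compute the real Fourier coefficients first: a_8 = 21/128 + π^2/4, b_8 = -π^2 - 5/32.
Then c_8 = (a_8 − i·b_8)/2 = 21/256 + π^2/8 + 5·i/64 + i·π^2/2.

Final answer: 21/256 + π^2/8 + 5·i/64 + i·π^2/2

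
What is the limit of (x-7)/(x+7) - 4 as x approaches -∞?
Evaluate the dominant behaviour as x → -∞; each term tends to a finite value or vanishes.
Limit = -3.

Final answer: -3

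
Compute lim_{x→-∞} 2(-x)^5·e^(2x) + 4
The product is a 0·∞ indeterminate form at x → -∞.
Rewrite the product as 2(-x)^5 / e^(-2x) (an ∞/∞ form) and apply L'Hôpital, or use the standard hierarchy e^(2|x|) ≫ |(-x)^5| as x → -∞.
The indeterminate product → 0, so the limit = 4.

Final answer: 4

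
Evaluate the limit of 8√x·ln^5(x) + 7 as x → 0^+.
The product is a 0·∞ indeterminate form at x → 0⁺.
Rewrite the product as 8·ln^5(x) / x^(-1/2) and apply L'Hôpital, or use the standard hierarchy x^(-1/2) ≫ |ln x|^5 as x → 0⁺.
The indeterminate product → 0, so the limit = 7.

Final answer: 7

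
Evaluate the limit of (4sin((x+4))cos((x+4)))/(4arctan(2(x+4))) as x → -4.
Both numerator and denominator → 0 as x → -4; this is a 0/0 indeterminate form.
Expand each to leading order near x = -4: numerator ~ 4·(x + 4), denominator ~ 8·(x + 4).
The limit of the ratio is 1/2.

Final answer: 1/2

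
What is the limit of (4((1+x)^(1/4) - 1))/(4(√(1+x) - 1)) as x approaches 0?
Both numerator and denominator → 0 as x → 0; this is a 0/0 indeterminate form.
Expand each to leading order near x = 0: numerator ~ x, denominator ~ 2·x.
The limit of the ratio is 1/2.

Final answer: 1/2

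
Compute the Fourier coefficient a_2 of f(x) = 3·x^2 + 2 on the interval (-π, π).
a_2 = (1/π) ∫_{-π}^{π} f(x)·cos(2x) dx.
Evaluate the integral (use parity and integration by parts as needed): a_2 = 3.

Final answer: 3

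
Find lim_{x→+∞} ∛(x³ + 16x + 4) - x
This is an ∞ − ∞ indeterminate form.
Multiply by (A² + AB + B²)/(A² + AB + B²) where A = ∛(x³+16x + 4), B = x to use A³ − B³ = (A−B)(A²+AB+B²); the x³ terms cancel, leaving (16x + 4)/(A²+AB+B²) with denominator ~ 3x², so the limit is 0.
Limit = 0.

Final answer: 0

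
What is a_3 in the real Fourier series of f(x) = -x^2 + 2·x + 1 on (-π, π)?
a_3 = (1/π) ∫_{-π}^{π} f(x)·cos(3x) dx.
Evaluate the integral (use parity and integration by parts as needed): a_3 = 4/9.

Final answer: 4/9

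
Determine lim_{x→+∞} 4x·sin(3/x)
As x → +∞: let u = 3/x → 0⁺; then 4·x·sin(3/x) = 4·3·sin(u)/u → 4·3·1 = 12.
Limit = 12.

Final answer: 12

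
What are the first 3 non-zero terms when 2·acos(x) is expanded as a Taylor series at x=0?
-x^3/3 - 2·x + π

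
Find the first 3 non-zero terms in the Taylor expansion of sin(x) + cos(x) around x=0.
-x^2/2 + x + 1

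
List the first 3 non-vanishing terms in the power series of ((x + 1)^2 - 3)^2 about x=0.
4·x^3 - 8·x + 4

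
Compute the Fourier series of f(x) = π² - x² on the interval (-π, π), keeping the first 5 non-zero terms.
4·cos(x) - cos(2·x) + 4·cos(3·x)/9 - cos(4·x)/4 + 2·π^2/3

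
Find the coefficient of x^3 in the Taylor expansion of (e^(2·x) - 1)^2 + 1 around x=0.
Expand to order 3: (e^(2·x) - 1)^2 + 1 = 8·x^3 + 4·x^2 + 1 + O(x^4).
The coefficient of x^3 is 8.

Final answer: 8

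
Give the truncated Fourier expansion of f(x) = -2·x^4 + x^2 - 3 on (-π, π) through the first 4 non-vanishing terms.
(-100 + 16·π^2)·cos(x) + (7 - 4·π^2)·cos(2·x) + (-44/27 + 16·π^2/9)·cos(3·x) - 2·π^4/5 - 3 + π^2/3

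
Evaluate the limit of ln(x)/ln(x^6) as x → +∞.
This is an ∞/∞ indeterminate form as x → +∞.
Write ln(x^6) = 6·ln(x), reducing the quotient to 1/6.
Limit = 1/6.

Final answer: 1/6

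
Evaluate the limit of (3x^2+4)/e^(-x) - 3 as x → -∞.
The quotient is an ∞/∞ indeterminate form as x → -∞.
Compare growth rates of the dominant terms (exponentials ≫ polynomials ≫ logarithms), or apply L'Hôpital's rule; the quotient → 0.
Adding the constant: 0 - 3 = -3. Limit = -3.

Final answer: -3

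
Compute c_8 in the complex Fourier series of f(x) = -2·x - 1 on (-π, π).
Compute the real Fourier coefficients first: a_8 = 0, b_8 = 1/2.
Then c_8 = (a_8 − i·b_8)/2 = -i/4.

Final answer: -i/4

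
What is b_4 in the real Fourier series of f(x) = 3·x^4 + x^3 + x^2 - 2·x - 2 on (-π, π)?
b_4 = (1/π) ∫_{-π}^{π} f(x)·sin(4x) dx.
Evaluate the integral (use parity and integration by parts as needed): b_4 = 19/16 - π^2/2.

Final answer: 19/16 - π^2/2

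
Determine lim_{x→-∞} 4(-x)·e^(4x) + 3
The product is a 0·∞ indeterminate form at x → -∞.
Rewrite the product as 4(-x) / e^(-4x) (an ∞/∞ form) and apply L'Hôpital, or use the standard hierarchy e^(4|x|) ≫ |(-x)| as x → -∞.
The indeterminate product → 0, so the limit = 3.

Final answer: 3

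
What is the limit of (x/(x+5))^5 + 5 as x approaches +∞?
As x → +∞: x/(x+5) = 1/(1 + 5/x) → 1, and the 5th power of a limit-1 base also → 1; with the additive constant, 1 + 5 = 6.
Limit = 6.

Final answer: 6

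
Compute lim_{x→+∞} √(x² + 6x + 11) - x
This is an ∞ − ∞ indeterminate form.
Multiply and divide by the conjugate √(x²+6x + 11) + x; the x² terms cancel, leaving (6x + 11)/(√(x²+6x + 11)+x) → 6/2 = 3.
Limit = 3.

Final answer: 3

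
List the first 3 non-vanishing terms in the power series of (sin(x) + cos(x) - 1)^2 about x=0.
-x^4/12 - x^3 + x^2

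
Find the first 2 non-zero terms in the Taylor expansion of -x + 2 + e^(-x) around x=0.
3 - 2·x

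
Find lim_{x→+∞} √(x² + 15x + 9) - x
This is an ∞ − ∞ indeterminate form.
Multiply and divide by the conjugate √(x²+15x + 9) + x; the x² terms cancel, leaving (15x + 9)/(√(x²+15x + 9)+x) → 15/2.
Limit = 15/2.

Final answer: 15/2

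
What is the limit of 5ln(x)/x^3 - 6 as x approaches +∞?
The quotient is an ∞/∞ indeterminate form as x → +∞.
The polynomial denominator x^3 dominates the logarithmic numerator (any positive power of x ≫ ln(x) as x → ∞), so the quotient → 0.
Adding the constant: 0 - 6 = -6. Limit = -6.

Final answer: -6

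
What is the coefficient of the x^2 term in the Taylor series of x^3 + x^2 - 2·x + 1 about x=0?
Expand to order 2: x^3 + x^2 - 2·x + 1 = x^2 - 2·x + 1 + O(x^3).
The coefficient of x^2 is 1.

Final answer: 1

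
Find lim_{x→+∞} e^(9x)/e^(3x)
This is an ∞/∞ indeterminate form as x → +∞.
Rewrite e^(9x)/e^(3x) = e^((9−3)x) = e^(6x); the exponent coefficient is 6 > 0 so e^(6x) → ∞.
Limit = ∞.

Final answer: ∞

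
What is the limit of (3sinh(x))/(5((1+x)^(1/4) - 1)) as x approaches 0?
Both numerator and denominator → 0 as x → 0; this is a 0/0 indeterminate form.
Expand each to leading order near x = 0: numerator ~ 3·x, denominator ~ 5·x/4.
The limit of the ratio is 12/5.

Final answer: 12/5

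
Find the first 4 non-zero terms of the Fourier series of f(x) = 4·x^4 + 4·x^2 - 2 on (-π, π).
(176 - 32·π^2)·cos(x) + (-8 + 8·π^2)·cos(2·x) + (16/27 - 32·π^2/9)·cos(3·x) - 2 + 4·π^2/3 + 4·π^4/5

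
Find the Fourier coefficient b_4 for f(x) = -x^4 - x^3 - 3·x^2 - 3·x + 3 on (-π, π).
b_4 = (1/π) ∫_{-π}^{π} f(x)·sin(4x) dx.
Evaluate the integral (use parity and integration by parts as needed): b_4 = 21/16 + π^2/2.

Final answer: 21/16 + π^2/2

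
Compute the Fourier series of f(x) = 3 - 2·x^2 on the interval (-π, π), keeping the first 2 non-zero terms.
8·cos(x) - 2·π^2/3 + 3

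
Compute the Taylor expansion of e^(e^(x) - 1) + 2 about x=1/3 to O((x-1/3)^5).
(e^(e^(1/3)) + 2·e)·e^(-1) + e^(-2/3)·e^(e^(1/3))·(x - 1/3) + (e^(1/3)·e^(e^(1/3)) + e^(2/3)·e^(e^(1/3)))·e^(-1)·(x - 1/3)^2/2 + (e^(1/3)·e^(e^(1/3)) + e·e^(e^(1/3)) + 3·e^(2/3)·e^(e^(1/3)))·e^(-1)·(x - 1/3)^3/6 + (e^(1/3)·e^(e^(1/3)) + e^(4/3)·e^(e^(1/3)) + 7·e^(2/3)·e^(e^(1/3)) + 6·e·e^(e^(1/3)))·e^(-1)·(x - 1/3)^4/24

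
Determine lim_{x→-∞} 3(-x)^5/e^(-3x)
This is an ∞/∞ indeterminate form as x → -∞.
Compare growth rates of the dominant terms (exponentials ≫ polynomials ≫ logarithms), or apply L'Hôpital's rule; the quotient → 0.
Limit = 0.

Final answer: 0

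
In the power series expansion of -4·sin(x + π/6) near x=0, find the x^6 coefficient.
Expand to order 6: -4·sin(x + π/6) = x^6/360 - √(3)·x^5/60 - x^4/12 + √(3)·x^3/3 + x^2 - 2·√(3)·x - 2 + O(x^7).
The coefficient of x^6 is 1/360.

Final answer: 1/360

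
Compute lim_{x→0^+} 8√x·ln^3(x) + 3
The product is a 0·∞ indeterminate form at x → 0⁺.
Rewrite the product as 8·ln^3(x) / x^(-1/2) and apply L'Hôpital, or use the standard hierarchy x^(-1/2) ≫ |ln x|^3 as x → 0⁺.
The indeterminate product → 0, so the limit = 3.

Final answer: 3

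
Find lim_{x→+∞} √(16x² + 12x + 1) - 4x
As x → +∞: multiply by the conjugate to get (12x+1)/(√(16x²+12x+1)+4x); the denominator ~ 8x, so the limit is 12/8 = 3/2.
Limit = 3/2.

Final answer: 3/2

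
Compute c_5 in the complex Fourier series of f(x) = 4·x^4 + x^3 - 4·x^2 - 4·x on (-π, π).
Compute the real Fourier coefficients first: a_5 = 592/625 - 32·π^2/25, b_5 = -212/125 + 2·π^2/5.
Then c_5 = (a_5 − i·b_5)/2 = -16·π^2/25 + 296/625 - i·π^2/5 + 106·i/125.

Final answer: -16·π^2/25 + 296/625 - i·π^2/5 + 106·i/125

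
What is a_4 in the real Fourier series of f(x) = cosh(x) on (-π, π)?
a_4 = (1/π) ∫_{-π}^{π} f(x)·cos(4x) dx.
Evaluate the integral (use parity and integration by parts as needed): a_4 = 2·sinh(π)/(17·π).

Final answer: 2·sinh(π)/(17·π)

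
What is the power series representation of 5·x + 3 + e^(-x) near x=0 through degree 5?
-x^5/120 + x^4/24 - x^3/6 + x^2/2 + 4·x + 4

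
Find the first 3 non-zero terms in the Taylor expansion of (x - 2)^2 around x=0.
x^2 - 4·x + 4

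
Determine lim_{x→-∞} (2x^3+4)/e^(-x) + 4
The quotient is an ∞/∞ indeterminate form as x → -∞.
Compare growth rates of the dominant terms (exponentials ≫ polynomials ≫ logarithms), or apply L'Hôpital's rule; the quotient → 0.
Adding the constant: 0 + 4 = 4. Limit = 4.

Final answer: 4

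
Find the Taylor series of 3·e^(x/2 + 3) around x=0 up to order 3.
x^3·e^(3)/16 + 3·x^2·e^(3)/8 + 3·x·e^(3)/2 + 3·e^(3)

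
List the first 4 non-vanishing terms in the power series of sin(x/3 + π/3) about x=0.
-x^3/324 - √(3)·x^2/36 + x/6 + √(3)/2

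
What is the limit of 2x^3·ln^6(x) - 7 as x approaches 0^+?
The product is a 0·∞ indeterminate form at x → 0⁺.
Rewrite the product as 2·ln^6(x) / x^(-3) and apply L'Hôpital, or use the standard hierarchy x^(-3) ≫ |ln x|^6 as x → 0⁺.
The indeterminate product → 0, so the limit = -7.

Final answer: -7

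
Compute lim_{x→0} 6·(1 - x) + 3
Direct substitution at x = 0 gives 9.

Final answer: 9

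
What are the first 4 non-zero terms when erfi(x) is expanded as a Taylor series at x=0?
x^7/(21·√(π)) + x^5/(5·√(π)) + 2·x^3/(3·√(π)) + 2·x/√(π)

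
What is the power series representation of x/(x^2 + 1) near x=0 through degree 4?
-x^3 + x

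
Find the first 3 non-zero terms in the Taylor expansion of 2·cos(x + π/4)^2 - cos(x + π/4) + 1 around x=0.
√(2)·x^2/4 + x·(-2 + √(2)/2) - √(2)/2 + 2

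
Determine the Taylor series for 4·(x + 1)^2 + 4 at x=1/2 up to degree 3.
13 + 12·(x - 1/2) + 4·(x - 1/2)^2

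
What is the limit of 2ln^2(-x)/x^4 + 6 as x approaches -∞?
The quotient is an ∞/∞ indeterminate form as x → -∞.
Compare growth rates of the dominant terms (exponentials ≫ polynomials ≫ logarithms), or apply L'Hôpital's rule; the quotient → 0.
Adding the constant: 0 + 6 = 6. Limit = 6.

Final answer: 6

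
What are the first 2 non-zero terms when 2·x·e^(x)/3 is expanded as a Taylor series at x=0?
2·x^2/3 + 2·x/3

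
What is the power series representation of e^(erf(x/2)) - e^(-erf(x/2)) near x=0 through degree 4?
x^3·(-1/(6·√(π)) + 1/(3·π^(3/2))) + 2·x/√(π)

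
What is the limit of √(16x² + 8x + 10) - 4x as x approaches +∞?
As x → +∞: multiply by the conjugate to get (8x+10)/(√(16x²+8x+10)+4x); the denominator ~ 8x, so the limit is 8/8 = 1.
Limit = 1.

Final answer: 1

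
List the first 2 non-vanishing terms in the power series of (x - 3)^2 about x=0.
9 - 6·x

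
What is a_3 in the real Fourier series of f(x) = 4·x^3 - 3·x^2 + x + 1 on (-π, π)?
a_3 = (1/π) ∫_{-π}^{π} f(x)·cos(3x) dx.
Evaluate the integral (use parity and integration by parts as needed): a_3 = 4/3.

Final answer: 4/3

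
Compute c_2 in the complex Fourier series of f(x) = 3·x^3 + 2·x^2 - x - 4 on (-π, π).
Compute the real Fourier coefficients first: a_2 = 2, b_2 = 11/2 - 3·π^2.
Then c_2 = (a_2 − i·b_2)/2 = 1 - 11·i/4 + 3·i·π^2/2.

Final answer: 1 - 11·i/4 + 3·i·π^2/2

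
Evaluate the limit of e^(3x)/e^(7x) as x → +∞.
This is an ∞/∞ indeterminate form as x → +∞.
Rewrite e^(3x)/e^(7x) = e^((3−7)x) = e^(-4x); the exponent coefficient is -4 < 0 so e^(-4x) → 0.
Limit = 0.

Final answer: 0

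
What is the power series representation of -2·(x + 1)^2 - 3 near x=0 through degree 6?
-2·x^2 - 4·x - 5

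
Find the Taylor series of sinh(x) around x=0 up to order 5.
x^5/120 + x^3/6 + x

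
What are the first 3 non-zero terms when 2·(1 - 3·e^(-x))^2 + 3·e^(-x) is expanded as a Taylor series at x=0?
63·x^2/2 - 27·x + 11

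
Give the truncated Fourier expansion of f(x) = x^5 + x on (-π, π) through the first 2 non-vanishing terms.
(-40·π^2 + 2·π^4 + 242)·sin(x) + (-π^4 - 17/2 + 5·π^2)·sin(2·x)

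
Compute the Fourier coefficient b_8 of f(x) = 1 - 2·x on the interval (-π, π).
b_8 = (1/π) ∫_{-π}^{π} f(x)·sin(8x) dx.
Evaluate the integral (use parity and integration by parts as needed): b_8 = 1/2.

Final answer: 1/2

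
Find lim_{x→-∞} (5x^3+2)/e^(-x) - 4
The quotient is an ∞/∞ indeterminate form as x → -∞.
Compare growth rates of the dominant terms (exponentials ≫ polynomials ≫ logarithms), or apply L'Hôpital's rule; the quotient → 0.
Adding the constant: 0 - 4 = -4. Limit = -4.

Final answer: -4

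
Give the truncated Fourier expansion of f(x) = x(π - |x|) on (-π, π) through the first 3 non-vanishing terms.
8·sin(x)/π + 8·sin(3·x)/(27·π) + 8·sin(5·x)/(125·π)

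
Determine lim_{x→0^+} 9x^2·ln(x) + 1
The product is a 0·∞ indeterminate form at x → 0⁺.
Rewrite the product as 9·ln(x) / x^(-2) and apply L'Hôpital, or use the standard hierarchy x^(-2) ≫ |ln x| as x → 0⁺.
The indeterminate product → 0, so the limit = 1.

Final answer: 1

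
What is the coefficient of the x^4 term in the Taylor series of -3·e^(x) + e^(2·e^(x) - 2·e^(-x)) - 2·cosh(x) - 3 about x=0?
Expand to order 4: -3·e^(x) + e^(2·e^(x) - 2·e^(-x)) - 2·cosh(x) - 3 = 105·x^4/8 + 65·x^3/6 + 11·x^2/2 + x - 7 + O(x^5).
The coefficient of x^4 is 105/8.

Final answer: 105/8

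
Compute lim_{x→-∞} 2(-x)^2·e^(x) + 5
The product is a 0·∞ indeterminate form at x → -∞.
Rewrite the product as 2(-x)^2 / e^(-x) (an ∞/∞ form) and apply L'Hôpital, or use the standard hierarchy e^(|x|) ≫ |(-x)^2| as x → -∞.
The indeterminate product → 0, so the limit = 5.

Final answer: 5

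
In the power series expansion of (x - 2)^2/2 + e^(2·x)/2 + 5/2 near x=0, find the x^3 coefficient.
Expand to order 3: (x - 2)^2/2 + e^(2·x)/2 + 5/2 = 2·x^3/3 + 3·x^2/2 - x + 5 + O(x^4).
The coefficient of x^3 is 2/3.

Final answer: 2/3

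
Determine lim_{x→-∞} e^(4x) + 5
Evaluate the dominant behaviour as x → -∞; each term tends to a finite value or vanishes.
Limit = 5.

Final answer: 5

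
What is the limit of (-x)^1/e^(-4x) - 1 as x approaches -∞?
The quotient is an ∞/∞ indeterminate form as x → -∞.
Compare growth rates of the dominant terms (exponentials ≫ polynomials ≫ logarithms), or apply L'Hôpital's rule; the quotient → 0.
Adding the constant: 0 - 1 = -1. Limit = -1.

Final answer: -1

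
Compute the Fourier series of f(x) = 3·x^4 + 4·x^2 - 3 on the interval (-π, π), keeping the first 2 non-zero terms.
(128 - 24·π^2)·cos(x) - 3 + 4·π^2/3 + 3·π^4/5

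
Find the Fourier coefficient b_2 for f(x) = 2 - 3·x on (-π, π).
b_2 = (1/π) ∫_{-π}^{π} f(x)·sin(2x) dx.
Evaluate the integral (use parity and integration by parts as needed): b_2 = 3.

Final answer: 3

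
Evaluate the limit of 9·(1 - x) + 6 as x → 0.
Direct substitution at x = 0 gives 15.

Final answer: 15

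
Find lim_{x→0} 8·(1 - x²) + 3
Direct substitution at x = 0 gives 11.

Final answer: 11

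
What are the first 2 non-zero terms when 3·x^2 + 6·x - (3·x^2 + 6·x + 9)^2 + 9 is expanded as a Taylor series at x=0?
-102·x - 72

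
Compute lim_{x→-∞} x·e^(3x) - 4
The product is a 0·∞ indeterminate form at x → -∞.
Rewrite the product as x / e^(-3x) (an ∞/∞ form) and apply L'Hôpital, or use the standard hierarchy e^(3|x|) ≫ |x| as x → -∞.
The indeterminate product → 0, so the limit = -4.

Final answer: -4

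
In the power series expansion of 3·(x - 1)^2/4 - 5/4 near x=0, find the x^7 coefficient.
Expand to order 7: 3·(x - 1)^2/4 - 5/4 = 3·x^2/4 - 3·x/2 - 1/2 + O(x^8).
The coefficient of x^7 is 0.

Final answer: 0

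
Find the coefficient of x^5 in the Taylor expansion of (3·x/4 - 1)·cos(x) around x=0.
Expand to order 5: (3·x/4 - 1)·cos(x) = x^5/32 - x^4/24 - 3·x^3/8 + x^2/2 + 3·x/4 - 1 + O(x^6).
The coefficient of x^5 is 1/32.

Final answer: 1/32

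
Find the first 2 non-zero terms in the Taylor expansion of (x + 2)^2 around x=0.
4·x + 4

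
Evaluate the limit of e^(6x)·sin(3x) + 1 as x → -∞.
Evaluate the dominant behaviour as x → -∞; each term tends to a finite value or vanishes.
Limit = 1.

Final answer: 1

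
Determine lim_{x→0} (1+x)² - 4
Direct substitution at x = 0 gives -3.

Final answer: -3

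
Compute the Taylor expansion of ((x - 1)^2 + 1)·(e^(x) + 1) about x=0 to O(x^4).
x^3/3 + x^2 - 2·x + 4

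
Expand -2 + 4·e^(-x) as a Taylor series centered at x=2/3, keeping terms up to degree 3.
(4 - 2·e^(2/3))·e^(-2/3) - 4·e^(-2/3)·(x - 2/3) + 2·e^(-2/3)·(x - 2/3)^2 - 2·e^(-2/3)·(x - 2/3)^3/3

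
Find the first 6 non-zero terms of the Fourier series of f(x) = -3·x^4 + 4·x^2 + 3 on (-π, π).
(-160 + 24·π^2)·cos(x) + (13 - 6·π^2)·cos(2·x) + (-32/9 + 8·π^2/3)·cos(3·x) + (25/16 - 3·π^2/2)·cos(4·x) + (-544/625 + 24·π^2/25)·cos(5·x) - 3·π^4/5 + 3 + 4·π^2/3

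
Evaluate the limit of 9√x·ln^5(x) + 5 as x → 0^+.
The product is a 0·∞ indeterminate form at x → 0⁺.
Rewrite the product as 9·ln^5(x) / x^(-1/2) and apply L'Hôpital, or use the standard hierarchy x^(-1/2) ≫ |ln x|^5 as x → 0⁺.
The indeterminate product → 0, so the limit = 5.

Final answer: 5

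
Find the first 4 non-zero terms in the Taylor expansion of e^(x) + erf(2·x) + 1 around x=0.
x^3·(1/6 - 16/(3·√(π))) + x^2/2 + x·(1 + 4/√(π)) + 2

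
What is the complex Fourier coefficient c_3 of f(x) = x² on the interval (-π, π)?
Compute the real Fourier coefficients first: a_3 = -4/9, b_3 = 0.
Then c_3 = (a_3 − i·b_3)/2 = -2/9.

Final answer: -2/9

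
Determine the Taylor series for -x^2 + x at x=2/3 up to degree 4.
2/9 - (x - 2/3)/3 - (x - 2/3)^2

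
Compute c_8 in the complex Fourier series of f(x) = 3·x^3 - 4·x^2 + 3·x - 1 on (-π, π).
Compute the real Fourier coefficients first: a_8 = -1/4, b_8 = -3·π^2/4 - 87/128.
Then c_8 = (a_8 − i·b_8)/2 = -1/8 + 87·i/256 + 3·i·π^2/8.

Final answer: -1/8 + 87·i/256 + 3·i·π^2/8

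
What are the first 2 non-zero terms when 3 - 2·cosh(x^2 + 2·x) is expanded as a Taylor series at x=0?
1 - 4·x^2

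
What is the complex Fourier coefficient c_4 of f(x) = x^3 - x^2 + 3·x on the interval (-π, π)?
Compute the real Fourier coefficients first: a_4 = -1/4, b_4 = -π^2/2 - 21/16.
Then c_4 = (a_4 − i·b_4)/2 = -1/8 + 21·i/32 + i·π^2/4.

Final answer: -1/8 + 21·i/32 + i·π^2/4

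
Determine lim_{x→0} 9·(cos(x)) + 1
Direct substitution at x = 0 gives 10.

Final answer: 10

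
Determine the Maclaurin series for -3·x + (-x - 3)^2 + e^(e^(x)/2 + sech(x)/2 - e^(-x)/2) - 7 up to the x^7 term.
-1027·x^7·e^(1/2)/40320 - 23·x^6·e^(1/2)/5760 + 73·x^5·e^(1/2)/480 + 7·x^4·e^(1/2)/32 + x^3·e^(1/2)/12 + x^2·(e^(1/2)/4 + 1) + x·(e^(1/2) + 3) + e^(1/2) + 2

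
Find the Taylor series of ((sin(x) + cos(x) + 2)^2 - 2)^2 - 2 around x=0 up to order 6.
617·x^6/90 + 71·x^5/5 - 53·x^4/3 - 52·x^3 + 8·x^2 + 84·x + 47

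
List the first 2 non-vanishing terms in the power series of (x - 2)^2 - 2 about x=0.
2 - 4·x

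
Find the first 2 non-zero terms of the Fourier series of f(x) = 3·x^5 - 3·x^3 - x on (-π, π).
(-126·π^2 + 6·π^4 + 754)·sin(x) + (-3·π^4 - 26 + 18·π^2)·sin(2·x)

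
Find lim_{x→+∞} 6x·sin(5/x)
As x → +∞: let u = 5/x → 0⁺; then 6·x·sin(5/x) = 6·5·sin(u)/u → 6·5·1 = 30.
Limit = 30.

Final answer: 30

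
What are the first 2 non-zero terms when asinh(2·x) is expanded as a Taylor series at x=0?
-4·x^3/3 + 2·x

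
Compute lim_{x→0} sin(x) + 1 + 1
Direct substitution at x = 0 gives 2.

Final answer: 2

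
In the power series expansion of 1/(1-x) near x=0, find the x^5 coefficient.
Expand to order 5: 1/(1-x) = x^5 + x^4 + x^3 + x^2 + x + 1 + O(x^6).
The coefficient of x^5 is 1.

Final answer: 1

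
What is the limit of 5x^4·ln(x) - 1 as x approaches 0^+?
The product is a 0·∞ indeterminate form at x → 0⁺.
Rewrite the product as 5·ln(x) / x^(-4) and apply L'Hôpital, or use the standard hierarchy x^(-4) ≫ |ln x| as x → 0⁺.
The indeterminate product → 0, so the limit = -1.

Final answer: -1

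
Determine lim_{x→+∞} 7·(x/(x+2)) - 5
Evaluate the dominant behaviour as x → +∞; each term tends to a finite value or vanishes.
Limit = 2.

Final answer: 2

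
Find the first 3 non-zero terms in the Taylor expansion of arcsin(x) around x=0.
3·x^5/40 + x^3/6 + x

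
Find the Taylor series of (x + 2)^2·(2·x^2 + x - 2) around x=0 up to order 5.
2·x^4 + 9·x^3 + 10·x^2 - 4·x - 8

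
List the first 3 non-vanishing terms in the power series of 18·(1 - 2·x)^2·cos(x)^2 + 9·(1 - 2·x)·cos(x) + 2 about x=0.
99·x^2/2 - 90·x + 29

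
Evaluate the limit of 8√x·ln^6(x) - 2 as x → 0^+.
The product is a 0·∞ indeterminate form at x → 0⁺.
Rewrite the product as 8·ln^6(x) / x^(-1/2) and apply L'Hôpital, or use the standard hierarchy x^(-1/2) ≫ |ln x|^6 as x → 0⁺.
The indeterminate product → 0, so the limit = -2.

Final answer: -2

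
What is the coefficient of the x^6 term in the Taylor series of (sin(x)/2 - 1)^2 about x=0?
Expand to order 6: (sin(x)/2 - 1)^2 = x^6/90 - x^5/120 - x^4/12 + x^3/6 + x^2/4 - x + 1 + O(x^7).
The coefficient of x^6 is 1/90.

Final answer: 1/90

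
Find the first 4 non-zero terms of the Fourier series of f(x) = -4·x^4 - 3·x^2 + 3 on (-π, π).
(-180 + 32·π^2)·cos(x) + (9 - 8·π^2)·cos(2·x) + (-28/27 + 32·π^2/9)·cos(3·x) - 4·π^4/5 - π^2 + 3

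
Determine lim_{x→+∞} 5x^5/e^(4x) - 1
The quotient is an ∞/∞ indeterminate form as x → +∞.
The exponential denominator e^(4x) dominates the polynomial numerator (e^x ≫ x^5 as x → ∞), so the quotient → 0.
Adding the constant: 0 - 1 = -1. Limit = -1.

Final answer: -1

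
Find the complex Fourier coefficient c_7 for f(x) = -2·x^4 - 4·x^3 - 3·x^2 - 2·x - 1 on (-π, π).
Compute the real Fourier coefficients first: a_7 = 492/2401 + 16·π^2/49, b_7 = -8·π^2/7 - 148/343.
Then c_7 = (a_7 − i·b_7)/2 = 246/2401 + 8·π^2/49 + 74·i/343 + 4·i·π^2/7.

Final answer: 246/2401 + 8·π^2/49 + 74·i/343 + 4·i·π^2/7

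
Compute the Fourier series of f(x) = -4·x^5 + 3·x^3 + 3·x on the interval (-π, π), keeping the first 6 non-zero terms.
(-990 - 8·π^4 + 166·π^2)·sin(x) + (-23·π^2 + 63/2 + 4·π^4)·sin(2·x) + (-8·π^4/3 - 266/81 + 214·π^2/27)·sin(3·x) + (-4·π^2 + 2·π^4)·sin(4·x) + (-8·π^4/5 + 378/625 + 62·π^2/25)·sin(5·x) + (-47·π^2/27 - 115/162 + 4·π^4/3)·sin(6·x)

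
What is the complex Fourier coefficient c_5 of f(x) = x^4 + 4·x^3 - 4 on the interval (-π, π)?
Compute the real Fourier coefficients first: a_5 = 48/625 - 8·π^2/25, b_5 = -48/125 + 8·π^2/5.
Then c_5 = (a_5 − i·b_5)/2 = -4·π^2/25 + 24/625 - 4·i·π^2/5 + 24·i/125.

Final answer: -4·π^2/25 + 24/625 - 4·i·π^2/5 + 24·i/125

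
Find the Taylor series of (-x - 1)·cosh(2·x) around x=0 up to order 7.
-4·x^7/45 - 4·x^6/45 - 2·x^5/3 - 2·x^4/3 - 2·x^3 - 2·x^2 - x - 1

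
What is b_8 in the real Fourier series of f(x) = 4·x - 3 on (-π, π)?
b_8 = (1/π) ∫_{-π}^{π} f(x)·sin(8x) dx.
Evaluate the integral (use parity and integration by parts as needed): b_8 = -1.

Final answer: -1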